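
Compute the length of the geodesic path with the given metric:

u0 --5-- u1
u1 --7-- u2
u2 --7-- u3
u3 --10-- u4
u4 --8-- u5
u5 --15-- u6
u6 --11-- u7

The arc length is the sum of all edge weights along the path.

Arc length = 5 + 7 + 7 + 10 + 8 + 15 + 11 = 63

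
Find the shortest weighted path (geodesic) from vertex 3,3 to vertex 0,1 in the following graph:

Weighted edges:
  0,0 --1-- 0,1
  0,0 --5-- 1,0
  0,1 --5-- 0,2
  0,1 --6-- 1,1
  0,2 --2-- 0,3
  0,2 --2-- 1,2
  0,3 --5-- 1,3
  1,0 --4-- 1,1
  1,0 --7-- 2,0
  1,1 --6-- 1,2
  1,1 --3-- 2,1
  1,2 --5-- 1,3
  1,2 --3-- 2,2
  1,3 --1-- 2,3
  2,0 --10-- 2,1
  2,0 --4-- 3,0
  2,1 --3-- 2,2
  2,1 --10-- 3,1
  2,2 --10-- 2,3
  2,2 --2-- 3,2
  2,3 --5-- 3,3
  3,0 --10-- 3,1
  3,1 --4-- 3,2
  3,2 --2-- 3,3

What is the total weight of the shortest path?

Shortest path: 3,3 → 3,2 → 2,2 → 1,2 → 0,2 → 0,1, total weight = 14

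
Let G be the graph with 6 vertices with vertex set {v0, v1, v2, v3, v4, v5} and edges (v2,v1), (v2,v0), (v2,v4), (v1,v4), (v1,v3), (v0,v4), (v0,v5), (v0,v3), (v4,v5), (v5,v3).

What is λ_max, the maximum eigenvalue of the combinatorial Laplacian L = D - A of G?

Degrees: deg(v0) = 4, deg(v1) = 3, deg(v2) = 3, deg(v3) = 3, deg(v4) = 4, deg(v5) = 3.
L = D − A with rows/columns ordered (v0, v1, v2, v3, v4, v5):
  [ 4,  0, -1, -1, -1, -1]
  [ 0,  3, -1, -1, -1,  0]
  [-1, -1,  3,  0, -1,  0]
  [-1, -1,  0,  3,  0, -1]
  [-1, -1, -1,  0,  4, -1]
  [-1,  0,  0, -1, -1,  3]
Characteristic polynomial: det(λI − L) = λ(λ² − 8λ + 13)(λ − 3)(λ − 4)(λ − 5).
Roots: λ = 0; (λ² − 8λ + 13) = 0 ⇒ λ = 4 ± √3 ≈ 2.2679, 5.7321; (λ − 3) = 0 ⇒ λ = 3; (λ − 4) = 0 ⇒ λ = 4; (λ − 5) = 0 ⇒ λ = 5.
(Check: the roots sum (with multiplicity) to 20, matching trace L = Σdeg = 2·10 = 20.)
Laplacian eigenvalues: [0.0, 2.2679, 3.0, 4.0, 5.0, 5.7321]. Largest eigenvalue (spectral radius) = 5.7321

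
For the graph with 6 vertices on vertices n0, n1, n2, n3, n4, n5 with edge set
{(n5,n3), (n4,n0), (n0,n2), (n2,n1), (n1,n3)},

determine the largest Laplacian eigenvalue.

Degrees: deg(n0) = 2, deg(n1) = 2, deg(n2) = 2, deg(n3) = 2, deg(n4) = 1, deg(n5) = 1.
L = D − A with rows/columns ordered (n0, n1, n2, n3, n4, n5):
  [ 2,  0, -1,  0, -1,  0]
  [ 0,  2, -1, -1,  0,  0]
  [-1, -1,  2,  0,  0,  0]
  [ 0, -1,  0,  2,  0, -1]
  [-1,  0,  0,  0,  1,  0]
  [ 0,  0,  0, -1,  0,  1]
Characteristic polynomial: det(λI − L) = λ(λ² − 4λ + 1)(λ − 1)(λ − 2)(λ − 3).
Roots: λ = 0; (λ² − 4λ + 1) = 0 ⇒ λ = 2 ± √3 ≈ 0.2679, 3.7321; (λ − 1) = 0 ⇒ λ = 1; (λ − 2) = 0 ⇒ λ = 2; (λ − 3) = 0 ⇒ λ = 3.
(Check: the roots sum (with multiplicity) to 10, matching trace L = Σdeg = 2·5 = 10.)
Laplacian eigenvalues: [0.0, 0.2679, 1.0, 2.0, 3.0, 3.7321]. Largest eigenvalue (spectral radius) = 3.7321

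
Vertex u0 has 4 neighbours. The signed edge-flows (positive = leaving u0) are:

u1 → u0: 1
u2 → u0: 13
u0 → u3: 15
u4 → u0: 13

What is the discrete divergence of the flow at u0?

Divergence = sum of outgoing flows = (-1) + (-13) + 15 + (-13) = -12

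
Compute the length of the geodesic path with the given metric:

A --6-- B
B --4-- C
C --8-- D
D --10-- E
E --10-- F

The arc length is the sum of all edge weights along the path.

Arc length = 6 + 4 + 8 + 10 + 10 = 38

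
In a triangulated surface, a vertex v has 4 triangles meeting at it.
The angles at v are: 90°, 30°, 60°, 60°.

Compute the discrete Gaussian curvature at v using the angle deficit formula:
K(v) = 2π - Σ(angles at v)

Sum of angles = 240°. K = 360° - 240° = 120°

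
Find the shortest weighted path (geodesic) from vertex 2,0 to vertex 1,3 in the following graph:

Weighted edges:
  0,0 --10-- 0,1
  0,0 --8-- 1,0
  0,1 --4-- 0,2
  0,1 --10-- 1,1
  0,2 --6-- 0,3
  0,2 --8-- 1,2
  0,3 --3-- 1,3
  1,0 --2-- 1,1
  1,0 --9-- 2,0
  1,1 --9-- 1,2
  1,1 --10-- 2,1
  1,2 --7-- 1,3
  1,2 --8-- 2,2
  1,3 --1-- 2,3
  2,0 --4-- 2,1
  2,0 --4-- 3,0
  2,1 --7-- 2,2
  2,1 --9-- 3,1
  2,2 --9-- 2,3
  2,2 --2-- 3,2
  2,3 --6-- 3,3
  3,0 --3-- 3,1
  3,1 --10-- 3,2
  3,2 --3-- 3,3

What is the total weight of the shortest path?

Shortest path: 2,0 → 2,1 → 2,2 → 2,3 → 1,3, total weight = 21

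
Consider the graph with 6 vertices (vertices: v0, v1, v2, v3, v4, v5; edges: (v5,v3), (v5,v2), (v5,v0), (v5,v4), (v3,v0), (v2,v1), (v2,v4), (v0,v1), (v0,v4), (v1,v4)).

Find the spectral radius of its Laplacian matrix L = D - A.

Degrees: deg(v0) = 4, deg(v1) = 3, deg(v2) = 3, deg(v3) = 2, deg(v4) = 4, deg(v5) = 4.
L = D − A with rows/columns ordered (v0, v1, v2, v3, v4, v5):
  [ 4, -1,  0, -1, -1, -1]
  [-1,  3, -1,  0, -1,  0]
  [ 0, -1,  3,  0, -1, -1]
  [-1,  0,  0,  2,  0, -1]
  [-1, -1, -1,  0,  4, -1]
  [-1,  0, -1, -1, -1,  4]
Characteristic polynomial: det(λI − L) = λ(λ² − 7λ + 9)(λ² − 9λ + 19)(λ − 4).
Roots: λ = 0; (λ² − 7λ + 9) = 0 ⇒ λ = (7 ± √13)/2 ≈ 1.6972, 5.3028; (λ² − 9λ + 19) = 0 ⇒ λ = (9 ± √5)/2 ≈ 3.382, 5.618; (λ − 4) = 0 ⇒ λ = 4.
(Check: the roots sum (with multiplicity) to 20, matching trace L = Σdeg = 2·10 = 20.)
Laplacian eigenvalues: [0.0, 1.6972, 3.382, 4.0, 5.3028, 5.618]. Largest eigenvalue (spectral radius) = 5.618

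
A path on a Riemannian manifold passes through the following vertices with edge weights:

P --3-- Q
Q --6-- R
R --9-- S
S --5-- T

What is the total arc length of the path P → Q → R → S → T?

Arc length = 3 + 6 + 9 + 5 = 23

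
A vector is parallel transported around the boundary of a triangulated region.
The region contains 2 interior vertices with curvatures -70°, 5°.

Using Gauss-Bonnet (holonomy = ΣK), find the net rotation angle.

Holonomy = total enclosed curvature = (-70°) + 5° = -65°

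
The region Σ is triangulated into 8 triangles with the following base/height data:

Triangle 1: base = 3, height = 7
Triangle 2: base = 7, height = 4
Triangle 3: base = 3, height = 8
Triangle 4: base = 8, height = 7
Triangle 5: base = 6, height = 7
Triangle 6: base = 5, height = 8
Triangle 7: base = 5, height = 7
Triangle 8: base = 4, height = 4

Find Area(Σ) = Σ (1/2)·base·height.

(1/2)×3×7 + (1/2)×7×4 + (1/2)×3×8 + (1/2)×8×7 + (1/2)×6×7 + (1/2)×5×8 + (1/2)×5×7 + (1/2)×4×4 = 131.0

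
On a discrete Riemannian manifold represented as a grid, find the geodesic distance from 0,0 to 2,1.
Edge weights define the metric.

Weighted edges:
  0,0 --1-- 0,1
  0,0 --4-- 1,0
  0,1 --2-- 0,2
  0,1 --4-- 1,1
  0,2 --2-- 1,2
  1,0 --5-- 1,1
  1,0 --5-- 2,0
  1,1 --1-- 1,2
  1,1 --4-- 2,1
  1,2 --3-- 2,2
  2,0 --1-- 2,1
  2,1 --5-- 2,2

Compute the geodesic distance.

Shortest path: 0,0 → 0,1 → 1,1 → 2,1, total weight = 9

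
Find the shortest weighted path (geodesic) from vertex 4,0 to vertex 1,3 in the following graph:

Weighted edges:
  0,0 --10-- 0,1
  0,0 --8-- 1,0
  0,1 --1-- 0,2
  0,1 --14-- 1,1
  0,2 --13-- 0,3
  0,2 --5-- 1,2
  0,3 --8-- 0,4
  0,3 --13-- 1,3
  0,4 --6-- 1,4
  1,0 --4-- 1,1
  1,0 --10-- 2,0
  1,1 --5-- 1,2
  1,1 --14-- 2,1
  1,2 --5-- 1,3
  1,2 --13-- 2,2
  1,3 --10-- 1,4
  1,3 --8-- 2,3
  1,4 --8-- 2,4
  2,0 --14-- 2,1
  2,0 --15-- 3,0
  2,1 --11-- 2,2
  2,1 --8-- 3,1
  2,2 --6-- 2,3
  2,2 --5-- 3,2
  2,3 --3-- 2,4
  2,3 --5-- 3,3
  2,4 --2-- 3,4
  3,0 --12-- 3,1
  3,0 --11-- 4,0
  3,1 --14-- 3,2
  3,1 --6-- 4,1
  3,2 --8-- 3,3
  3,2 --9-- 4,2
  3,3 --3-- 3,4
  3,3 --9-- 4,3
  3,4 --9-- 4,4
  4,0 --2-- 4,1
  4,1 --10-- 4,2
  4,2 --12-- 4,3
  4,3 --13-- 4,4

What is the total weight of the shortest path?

Shortest path: 4,0 → 4,1 → 4,2 → 3,2 → 2,2 → 2,3 → 1,3, total weight = 40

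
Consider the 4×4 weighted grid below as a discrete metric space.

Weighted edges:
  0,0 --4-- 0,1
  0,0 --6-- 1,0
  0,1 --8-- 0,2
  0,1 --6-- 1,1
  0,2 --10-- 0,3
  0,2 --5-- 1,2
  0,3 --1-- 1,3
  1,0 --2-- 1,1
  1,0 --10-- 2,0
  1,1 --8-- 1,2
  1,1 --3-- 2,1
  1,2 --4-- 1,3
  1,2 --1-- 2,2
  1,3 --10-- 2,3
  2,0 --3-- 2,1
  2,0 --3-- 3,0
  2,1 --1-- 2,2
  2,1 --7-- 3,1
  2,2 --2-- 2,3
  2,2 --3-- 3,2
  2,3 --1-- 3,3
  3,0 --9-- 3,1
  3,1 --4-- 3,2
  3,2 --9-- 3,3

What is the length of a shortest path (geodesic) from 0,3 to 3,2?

Shortest path: 0,3 → 1,3 → 1,2 → 2,2 → 3,2, total weight = 9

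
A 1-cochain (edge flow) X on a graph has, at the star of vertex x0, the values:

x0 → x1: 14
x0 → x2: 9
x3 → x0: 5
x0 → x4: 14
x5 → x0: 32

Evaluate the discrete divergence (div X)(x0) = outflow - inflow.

Divergence = sum of outgoing flows = 14 + 9 + (-5) + 14 + (-32) = 0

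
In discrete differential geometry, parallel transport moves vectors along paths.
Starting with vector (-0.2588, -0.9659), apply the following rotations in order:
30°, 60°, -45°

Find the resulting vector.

Total rotation: 30° + 60° + (-45°) = 45°. Final vector: (0.5000, -0.8660)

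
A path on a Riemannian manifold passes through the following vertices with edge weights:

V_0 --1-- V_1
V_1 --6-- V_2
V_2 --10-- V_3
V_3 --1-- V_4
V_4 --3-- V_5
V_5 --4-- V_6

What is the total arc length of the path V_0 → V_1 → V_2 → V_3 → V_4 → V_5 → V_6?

Arc length = 1 + 6 + 10 + 1 + 3 + 4 = 25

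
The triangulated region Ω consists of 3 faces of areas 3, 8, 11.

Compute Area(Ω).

3 + 8 + 11 = 22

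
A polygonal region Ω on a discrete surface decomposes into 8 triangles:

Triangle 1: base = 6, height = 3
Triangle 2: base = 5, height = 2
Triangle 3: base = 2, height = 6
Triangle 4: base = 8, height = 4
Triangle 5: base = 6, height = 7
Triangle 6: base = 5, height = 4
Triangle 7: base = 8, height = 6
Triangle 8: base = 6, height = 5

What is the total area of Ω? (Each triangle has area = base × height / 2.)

(1/2)×6×3 + (1/2)×5×2 + (1/2)×2×6 + (1/2)×8×4 + (1/2)×6×7 + (1/2)×5×4 + (1/2)×8×6 + (1/2)×6×5 = 106.0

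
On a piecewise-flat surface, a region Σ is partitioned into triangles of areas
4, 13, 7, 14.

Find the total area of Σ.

4 + 13 + 7 + 14 = 38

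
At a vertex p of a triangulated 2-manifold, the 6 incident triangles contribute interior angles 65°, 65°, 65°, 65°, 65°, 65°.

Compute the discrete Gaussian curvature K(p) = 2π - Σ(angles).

Sum of angles = 390°. K = 360° - 390° = -30° = -π/6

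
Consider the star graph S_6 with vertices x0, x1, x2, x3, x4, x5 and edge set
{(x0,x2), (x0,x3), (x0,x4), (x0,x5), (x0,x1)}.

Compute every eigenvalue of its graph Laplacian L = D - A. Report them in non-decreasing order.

The star S_6 is the complete bipartite graph K_{1,5} (one hub of degree 5, 5 leaves of degree 1). The Laplacian spectrum of K_{p,q} is 0, p (multiplicity q−1), q (multiplicity p−1), p+q. With p = 1, q = 5: 0 once, 1 with multiplicity 4, and 6 once. (Check: trace L = sum of degrees = 10 = 4·1 + 6.)
Laplacian eigenvalues (increasing order): [0.0, 1.0, 1.0, 1.0, 1.0, 6.0]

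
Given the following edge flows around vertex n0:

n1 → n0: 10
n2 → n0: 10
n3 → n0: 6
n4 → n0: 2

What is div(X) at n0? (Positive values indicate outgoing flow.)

Divergence = sum of outgoing flows = (-10) + (-10) + (-6) + (-2) = -28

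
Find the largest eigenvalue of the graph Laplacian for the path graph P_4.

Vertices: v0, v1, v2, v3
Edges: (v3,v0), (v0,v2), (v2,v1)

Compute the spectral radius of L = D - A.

The path graph P_n has Laplacian eigenvalues λ_k = 2 − 2cos(kπ/n), k = 0, 1, …, n−1. Here n = 4:
k=0: 2 − 2cos(0) = 0.0; k=1: 2 − 2cos(π/4) = 0.5858; k=2: 2 − 2cos(π/2) = 2.0; k=3: 2 − 2cos(3π/4) = 3.4142.
Laplacian eigenvalues: [0.0, 0.5858, 2.0, 3.4142]. Largest eigenvalue (spectral radius) = 3.4142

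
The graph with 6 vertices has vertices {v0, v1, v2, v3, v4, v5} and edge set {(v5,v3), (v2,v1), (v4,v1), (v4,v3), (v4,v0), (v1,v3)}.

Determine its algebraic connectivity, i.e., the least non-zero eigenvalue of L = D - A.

Degrees: deg(v0) = 1, deg(v1) = 3, deg(v2) = 1, deg(v3) = 3, deg(v4) = 3, deg(v5) = 1.
L = D − A with rows/columns ordered (v0, v1, v2, v3, v4, v5):
  [ 1,  0,  0,  0, -1,  0]
  [ 0,  3, -1, -1, -1,  0]
  [ 0, -1,  1,  0,  0,  0]
  [ 0, -1,  0,  3, -1, -1]
  [-1, -1,  0, -1,  3,  0]
  [ 0,  0,  0, -1,  0,  1]
Characteristic polynomial: det(λI − L) = λ(λ² − 5λ + 3)²(λ − 2).
Roots: λ = 0; (λ² − 5λ + 3) = 0 ⇒ λ = (5 ± √13)/2 ≈ 0.6972, 4.3028 (multiplicity 2); (λ − 2) = 0 ⇒ λ = 2.
(Check: the roots sum (with multiplicity) to 12, matching trace L = Σdeg = 2·6 = 12.)
Laplacian eigenvalues: [0.0, 0.6972, 0.6972, 2.0, 4.3028, 4.3028]. Algebraic connectivity (smallest non-zero eigenvalue) = 0.6972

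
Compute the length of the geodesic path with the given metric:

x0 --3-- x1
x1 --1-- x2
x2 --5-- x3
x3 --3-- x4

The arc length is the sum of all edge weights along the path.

Arc length = 3 + 1 + 5 + 3 = 12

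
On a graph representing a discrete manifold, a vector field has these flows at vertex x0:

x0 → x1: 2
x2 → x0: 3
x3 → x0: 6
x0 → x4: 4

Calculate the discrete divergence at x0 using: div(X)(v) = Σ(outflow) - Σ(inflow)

Divergence = sum of outgoing flows = 2 + (-3) + (-6) + 4 = -3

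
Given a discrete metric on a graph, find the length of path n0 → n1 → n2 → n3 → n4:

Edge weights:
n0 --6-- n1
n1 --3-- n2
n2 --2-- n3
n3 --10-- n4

Arc length = 6 + 3 + 2 + 10 = 21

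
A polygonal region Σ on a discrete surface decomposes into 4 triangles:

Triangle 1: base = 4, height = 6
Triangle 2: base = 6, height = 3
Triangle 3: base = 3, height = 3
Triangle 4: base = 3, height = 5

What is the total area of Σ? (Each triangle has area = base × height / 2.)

(1/2)×4×6 + (1/2)×6×3 + (1/2)×3×3 + (1/2)×3×5 = 33.0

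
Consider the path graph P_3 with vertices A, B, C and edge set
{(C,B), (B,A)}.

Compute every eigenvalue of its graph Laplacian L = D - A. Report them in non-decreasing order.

The path graph P_n has Laplacian eigenvalues λ_k = 2 − 2cos(kπ/n), k = 0, 1, …, n−1. Here n = 3:
k=0: 2 − 2cos(0) = 0.0; k=1: 2 − 2cos(π/3) = 1.0; k=2: 2 − 2cos(2π/3) = 3.0.
Laplacian eigenvalues (increasing order): [0.0, 1.0, 3.0]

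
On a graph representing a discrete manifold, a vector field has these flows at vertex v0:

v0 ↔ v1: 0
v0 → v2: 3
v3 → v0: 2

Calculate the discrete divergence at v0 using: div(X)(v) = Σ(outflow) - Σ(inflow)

Divergence = sum of outgoing flows = 0 + 3 + (-2) = 1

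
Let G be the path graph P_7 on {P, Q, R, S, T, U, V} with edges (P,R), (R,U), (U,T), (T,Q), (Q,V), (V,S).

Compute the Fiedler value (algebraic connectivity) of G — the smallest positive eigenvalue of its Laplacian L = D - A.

The path graph P_n has Laplacian eigenvalues λ_k = 2 − 2cos(kπ/n), k = 0, 1, …, n−1. Here n = 7:
k=0: 2 − 2cos(0) = 0.0; k=1: 2 − 2cos(π/7) = 0.1981; k=2: 2 − 2cos(2π/7) = 0.753; k=3: 2 − 2cos(3π/7) = 1.555; k=4: 2 − 2cos(4π/7) = 2.445; k=5: 2 − 2cos(5π/7) = 3.247; k=6: 2 − 2cos(6π/7) = 3.8019.
Laplacian eigenvalues: [0.0, 0.1981, 0.753, 1.555, 2.445, 3.247, 3.8019]. Algebraic connectivity (smallest non-zero eigenvalue) = 0.1981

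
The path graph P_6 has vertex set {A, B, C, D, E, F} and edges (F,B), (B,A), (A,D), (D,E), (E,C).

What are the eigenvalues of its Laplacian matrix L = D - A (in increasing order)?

The path graph P_n has Laplacian eigenvalues λ_k = 2 − 2cos(kπ/n), k = 0, 1, …, n−1. Here n = 6:
k=0: 2 − 2cos(0) = 0.0; k=1: 2 − 2cos(π/6) = 0.2679; k=2: 2 − 2cos(π/3) = 1.0; k=3: 2 − 2cos(π/2) = 2.0; k=4: 2 − 2cos(2π/3) = 3.0; k=5: 2 − 2cos(5π/6) = 3.7321.
Laplacian eigenvalues (increasing order): [0.0, 0.2679, 1.0, 2.0, 3.0, 3.7321]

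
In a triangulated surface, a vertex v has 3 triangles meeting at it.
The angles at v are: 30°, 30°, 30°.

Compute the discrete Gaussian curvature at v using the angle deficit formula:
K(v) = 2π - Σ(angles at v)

Sum of angles = 90°. K = 360° - 90° = 270° = 3π/2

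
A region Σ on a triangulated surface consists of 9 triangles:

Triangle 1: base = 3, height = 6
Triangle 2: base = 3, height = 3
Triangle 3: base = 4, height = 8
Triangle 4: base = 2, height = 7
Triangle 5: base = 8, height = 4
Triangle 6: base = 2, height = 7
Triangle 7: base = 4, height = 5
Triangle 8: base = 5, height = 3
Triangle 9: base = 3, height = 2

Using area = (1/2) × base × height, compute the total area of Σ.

(1/2)×3×6 + (1/2)×3×3 + (1/2)×4×8 + (1/2)×2×7 + (1/2)×8×4 + (1/2)×2×7 + (1/2)×4×5 + (1/2)×5×3 + (1/2)×3×2 = 80.0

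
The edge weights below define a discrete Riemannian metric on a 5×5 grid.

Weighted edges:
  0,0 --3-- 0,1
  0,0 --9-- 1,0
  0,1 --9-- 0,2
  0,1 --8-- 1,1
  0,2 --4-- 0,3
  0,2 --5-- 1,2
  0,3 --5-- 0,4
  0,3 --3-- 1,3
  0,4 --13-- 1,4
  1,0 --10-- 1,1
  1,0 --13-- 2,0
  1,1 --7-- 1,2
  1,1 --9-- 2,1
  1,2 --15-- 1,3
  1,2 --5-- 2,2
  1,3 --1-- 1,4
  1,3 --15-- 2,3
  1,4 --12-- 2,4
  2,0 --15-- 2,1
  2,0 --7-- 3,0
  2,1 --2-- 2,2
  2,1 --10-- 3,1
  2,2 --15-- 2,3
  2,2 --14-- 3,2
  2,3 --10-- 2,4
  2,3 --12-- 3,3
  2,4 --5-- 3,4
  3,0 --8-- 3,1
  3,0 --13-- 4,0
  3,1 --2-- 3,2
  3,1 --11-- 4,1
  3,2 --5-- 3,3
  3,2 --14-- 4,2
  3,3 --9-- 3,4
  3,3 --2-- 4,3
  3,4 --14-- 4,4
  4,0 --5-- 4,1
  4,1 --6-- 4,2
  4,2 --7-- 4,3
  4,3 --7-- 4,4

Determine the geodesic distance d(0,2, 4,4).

Shortest path: 0,2 → 1,2 → 2,2 → 3,2 → 3,3 → 4,3 → 4,4, total weight = 38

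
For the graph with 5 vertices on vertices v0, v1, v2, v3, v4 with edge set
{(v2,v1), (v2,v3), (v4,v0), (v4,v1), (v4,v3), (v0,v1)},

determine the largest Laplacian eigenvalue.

Degrees: deg(v0) = 2, deg(v1) = 3, deg(v2) = 2, deg(v3) = 2, deg(v4) = 3.
L = D − A with rows/columns ordered (v0, v1, v2, v3, v4):
  [ 2, -1,  0,  0, -1]
  [-1,  3, -1,  0, -1]
  [ 0, -1,  2, -1,  0]
  [ 0,  0, -1,  2, -1]
  [-1, -1,  0, -1,  3]
Characteristic polynomial: det(λI − L) = λ(λ² − 5λ + 5)(λ² − 7λ + 11).
Roots: λ = 0; (λ² − 5λ + 5) = 0 ⇒ λ = (5 ± √5)/2 ≈ 1.382, 3.618; (λ² − 7λ + 11) = 0 ⇒ λ = (7 ± √5)/2 ≈ 2.382, 4.618.
(Check: the roots sum (with multiplicity) to 12, matching trace L = Σdeg = 2·6 = 12.)
Laplacian eigenvalues: [0.0, 1.382, 2.382, 3.618, 4.618]. Largest eigenvalue (spectral radius) = 4.618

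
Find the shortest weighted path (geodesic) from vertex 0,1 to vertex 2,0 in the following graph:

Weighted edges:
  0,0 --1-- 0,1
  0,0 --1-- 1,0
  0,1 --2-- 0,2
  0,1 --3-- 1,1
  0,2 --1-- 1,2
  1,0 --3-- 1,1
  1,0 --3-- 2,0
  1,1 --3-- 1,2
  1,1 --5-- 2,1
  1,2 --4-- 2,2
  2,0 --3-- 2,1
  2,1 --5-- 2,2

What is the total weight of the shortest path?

Shortest path: 0,1 → 0,0 → 1,0 → 2,0, total weight = 5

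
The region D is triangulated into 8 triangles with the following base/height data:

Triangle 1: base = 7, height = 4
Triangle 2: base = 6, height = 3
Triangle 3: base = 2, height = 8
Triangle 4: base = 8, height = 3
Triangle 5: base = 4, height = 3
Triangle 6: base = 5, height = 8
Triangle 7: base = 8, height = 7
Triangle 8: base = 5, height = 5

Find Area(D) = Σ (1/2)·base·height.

(1/2)×7×4 + (1/2)×6×3 + (1/2)×2×8 + (1/2)×8×3 + (1/2)×4×3 + (1/2)×5×8 + (1/2)×8×7 + (1/2)×5×5 = 109.5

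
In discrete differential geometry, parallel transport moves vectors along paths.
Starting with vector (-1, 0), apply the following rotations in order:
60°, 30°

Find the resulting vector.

Total rotation: 60° + 30° = 90°. Final vector: (0, -1)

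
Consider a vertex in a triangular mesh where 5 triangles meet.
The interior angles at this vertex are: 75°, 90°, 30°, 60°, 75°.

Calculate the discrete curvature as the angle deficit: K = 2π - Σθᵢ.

Sum of angles = 330°. K = 360° - 330° = 30° = π/6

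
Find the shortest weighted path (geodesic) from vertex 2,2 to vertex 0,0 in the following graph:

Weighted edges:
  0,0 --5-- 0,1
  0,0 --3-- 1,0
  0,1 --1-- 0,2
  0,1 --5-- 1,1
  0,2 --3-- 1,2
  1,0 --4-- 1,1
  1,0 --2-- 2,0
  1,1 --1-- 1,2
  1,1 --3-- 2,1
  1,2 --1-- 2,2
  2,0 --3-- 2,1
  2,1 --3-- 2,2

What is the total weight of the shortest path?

Shortest path: 2,2 → 1,2 → 1,1 → 1,0 → 0,0, total weight = 9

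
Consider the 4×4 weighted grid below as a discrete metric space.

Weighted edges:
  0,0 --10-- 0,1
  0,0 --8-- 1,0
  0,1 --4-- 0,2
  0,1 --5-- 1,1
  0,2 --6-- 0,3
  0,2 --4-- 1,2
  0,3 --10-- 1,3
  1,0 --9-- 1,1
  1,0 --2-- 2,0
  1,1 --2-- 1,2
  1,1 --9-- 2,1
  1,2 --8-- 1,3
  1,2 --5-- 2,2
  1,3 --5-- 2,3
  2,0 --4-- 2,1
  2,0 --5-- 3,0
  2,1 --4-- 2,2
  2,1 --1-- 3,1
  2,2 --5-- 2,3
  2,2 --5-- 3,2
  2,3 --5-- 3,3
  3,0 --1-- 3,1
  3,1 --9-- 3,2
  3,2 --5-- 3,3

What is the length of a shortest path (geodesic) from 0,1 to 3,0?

Shortest path: 0,1 → 1,1 → 2,1 → 3,1 → 3,0, total weight = 16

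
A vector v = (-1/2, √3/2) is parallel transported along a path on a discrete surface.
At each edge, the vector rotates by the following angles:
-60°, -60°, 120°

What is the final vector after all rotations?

Total rotation: (-60°) + (-60°) + 120° = 0°. Final vector: (-0.5000, 0.8660)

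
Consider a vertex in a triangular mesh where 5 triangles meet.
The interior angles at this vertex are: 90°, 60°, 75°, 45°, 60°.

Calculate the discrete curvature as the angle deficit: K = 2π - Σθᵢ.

Sum of angles = 330°. K = 360° - 330° = 30° = π/6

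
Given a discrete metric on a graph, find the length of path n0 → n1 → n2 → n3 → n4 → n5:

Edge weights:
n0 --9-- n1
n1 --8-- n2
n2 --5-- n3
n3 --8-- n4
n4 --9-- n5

Arc length = 9 + 8 + 5 + 8 + 9 = 39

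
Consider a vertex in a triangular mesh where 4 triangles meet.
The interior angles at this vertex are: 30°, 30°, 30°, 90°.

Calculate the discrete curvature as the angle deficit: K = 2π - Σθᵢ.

Sum of angles = 180°. K = 360° - 180° = 180°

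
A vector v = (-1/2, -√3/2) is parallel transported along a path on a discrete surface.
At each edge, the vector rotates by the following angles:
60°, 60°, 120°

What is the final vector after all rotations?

Total rotation: 60° + 60° + 120° = 240° ≡ -120° (mod 360°). Final vector: (-0.5000, 0.8660)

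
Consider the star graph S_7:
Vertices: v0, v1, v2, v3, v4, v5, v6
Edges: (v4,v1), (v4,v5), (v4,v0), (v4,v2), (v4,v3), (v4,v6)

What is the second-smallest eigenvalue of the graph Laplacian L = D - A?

The star S_7 is the complete bipartite graph K_{1,6} (one hub of degree 6, 6 leaves of degree 1). The Laplacian spectrum of K_{p,q} is 0, p (multiplicity q−1), q (multiplicity p−1), p+q. With p = 1, q = 6: 0 once, 1 with multiplicity 5, and 7 once. (Check: trace L = sum of degrees = 12 = 5·1 + 7.)
Laplacian eigenvalues: [0.0, 1.0, 1.0, 1.0, 1.0, 1.0, 7.0]. Algebraic connectivity (smallest non-zero eigenvalue) = 1.0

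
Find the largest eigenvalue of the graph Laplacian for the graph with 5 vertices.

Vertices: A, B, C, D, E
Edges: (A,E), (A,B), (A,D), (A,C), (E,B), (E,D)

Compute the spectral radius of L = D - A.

Degrees: deg(A) = 4, deg(B) = 2, deg(C) = 1, deg(D) = 2, deg(E) = 3.
L = D − A with rows/columns ordered (A, B, C, D, E):
  [ 4, -1, -1, -1, -1]
  [-1,  2,  0,  0, -1]
  [-1,  0,  1,  0,  0]
  [-1,  0,  0,  2, -1]
  [-1, -1,  0, -1,  3]
Characteristic polynomial: det(λI − L) = λ(λ − 1)(λ − 2)(λ − 4)(λ − 5).
Roots: λ = 0; (λ − 1) = 0 ⇒ λ = 1; (λ − 2) = 0 ⇒ λ = 2; (λ − 4) = 0 ⇒ λ = 4; (λ − 5) = 0 ⇒ λ = 5.
(Check: the roots sum (with multiplicity) to 12, matching trace L = Σdeg = 2·6 = 12.)
Laplacian eigenvalues: [0.0, 1.0, 2.0, 4.0, 5.0]. Largest eigenvalue (spectral radius) = 5.0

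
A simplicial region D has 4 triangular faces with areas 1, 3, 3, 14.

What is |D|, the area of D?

1 + 3 + 3 + 14 = 21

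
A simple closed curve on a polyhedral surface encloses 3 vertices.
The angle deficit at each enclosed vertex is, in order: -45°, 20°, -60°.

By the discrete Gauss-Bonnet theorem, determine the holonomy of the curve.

Holonomy = total enclosed curvature = (-45°) + 20° + (-60°) = -85°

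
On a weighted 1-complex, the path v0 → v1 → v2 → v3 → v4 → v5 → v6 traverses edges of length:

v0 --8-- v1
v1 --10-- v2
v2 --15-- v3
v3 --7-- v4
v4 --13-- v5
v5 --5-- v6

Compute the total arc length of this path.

Arc length = 8 + 10 + 15 + 7 + 13 + 5 = 58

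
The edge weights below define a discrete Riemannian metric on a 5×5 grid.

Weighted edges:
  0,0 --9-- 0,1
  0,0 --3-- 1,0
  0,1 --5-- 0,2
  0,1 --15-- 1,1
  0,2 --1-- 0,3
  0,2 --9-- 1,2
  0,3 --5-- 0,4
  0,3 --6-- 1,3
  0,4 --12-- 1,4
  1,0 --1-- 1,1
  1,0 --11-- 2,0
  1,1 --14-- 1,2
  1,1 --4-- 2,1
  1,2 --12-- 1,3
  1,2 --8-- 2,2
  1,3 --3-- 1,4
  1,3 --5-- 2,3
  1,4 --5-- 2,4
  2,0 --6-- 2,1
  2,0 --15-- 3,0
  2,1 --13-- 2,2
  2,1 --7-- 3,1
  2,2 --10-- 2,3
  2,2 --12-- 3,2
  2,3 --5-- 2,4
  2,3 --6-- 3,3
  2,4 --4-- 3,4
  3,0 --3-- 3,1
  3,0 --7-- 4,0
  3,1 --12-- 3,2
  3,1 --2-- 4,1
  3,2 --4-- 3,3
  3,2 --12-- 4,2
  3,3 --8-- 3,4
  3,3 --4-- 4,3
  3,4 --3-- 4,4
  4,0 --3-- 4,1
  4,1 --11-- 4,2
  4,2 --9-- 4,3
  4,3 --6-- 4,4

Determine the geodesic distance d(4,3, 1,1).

Shortest path: 4,3 → 3,3 → 3,2 → 3,1 → 2,1 → 1,1, total weight = 31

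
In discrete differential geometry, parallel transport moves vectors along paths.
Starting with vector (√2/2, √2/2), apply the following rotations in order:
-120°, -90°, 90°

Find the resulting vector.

Total rotation: (-120°) + (-90°) + 90° = -120°. Final vector: (0.2588, -0.9659)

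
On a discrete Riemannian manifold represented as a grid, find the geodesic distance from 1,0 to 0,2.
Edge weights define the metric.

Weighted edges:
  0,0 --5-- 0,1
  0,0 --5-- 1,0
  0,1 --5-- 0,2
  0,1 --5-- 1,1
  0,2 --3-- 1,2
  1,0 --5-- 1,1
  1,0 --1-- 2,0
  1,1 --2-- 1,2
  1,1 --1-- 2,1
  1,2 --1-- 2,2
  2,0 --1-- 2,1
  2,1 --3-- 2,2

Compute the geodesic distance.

Shortest path: 1,0 → 2,0 → 2,1 → 1,1 → 1,2 → 0,2, total weight = 8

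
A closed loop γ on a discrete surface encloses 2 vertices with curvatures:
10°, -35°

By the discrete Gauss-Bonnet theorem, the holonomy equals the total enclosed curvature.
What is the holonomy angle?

Holonomy = total enclosed curvature = 10° + (-35°) = -25°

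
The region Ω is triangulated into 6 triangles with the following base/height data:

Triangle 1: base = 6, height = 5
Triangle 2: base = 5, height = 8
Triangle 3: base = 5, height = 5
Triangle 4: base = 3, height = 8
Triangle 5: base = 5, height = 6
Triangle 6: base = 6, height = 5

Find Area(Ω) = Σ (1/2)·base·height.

(1/2)×6×5 + (1/2)×5×8 + (1/2)×5×5 + (1/2)×3×8 + (1/2)×5×6 + (1/2)×6×5 = 89.5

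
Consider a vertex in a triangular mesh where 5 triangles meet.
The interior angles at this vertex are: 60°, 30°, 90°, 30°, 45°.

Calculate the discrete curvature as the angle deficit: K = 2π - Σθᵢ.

Sum of angles = 255°. K = 360° - 255° = 105° = 7π/12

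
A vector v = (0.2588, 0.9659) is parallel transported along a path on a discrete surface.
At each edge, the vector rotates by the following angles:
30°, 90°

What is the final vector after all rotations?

Total rotation: 30° + 90° = 120°. Final vector: (-0.9659, -0.2588)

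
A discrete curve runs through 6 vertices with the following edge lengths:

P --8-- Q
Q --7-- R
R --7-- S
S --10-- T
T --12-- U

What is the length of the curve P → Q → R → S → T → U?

Arc length = 8 + 7 + 7 + 10 + 12 = 44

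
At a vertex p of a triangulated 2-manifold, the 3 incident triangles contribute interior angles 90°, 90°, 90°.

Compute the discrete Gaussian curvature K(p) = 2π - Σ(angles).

Sum of angles = 270°. K = 360° - 270° = 90° = π/2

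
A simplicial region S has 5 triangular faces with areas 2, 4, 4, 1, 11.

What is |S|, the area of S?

2 + 4 + 4 + 1 + 11 = 22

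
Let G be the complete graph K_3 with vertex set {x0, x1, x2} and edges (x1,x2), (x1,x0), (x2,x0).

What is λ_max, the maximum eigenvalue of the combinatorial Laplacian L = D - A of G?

For the complete graph K_n, L = nI − J (J = all-ones matrix). J has eigenvalues n (once, eigenvector 𝟙) and 0 (multiplicity n−1), so L has eigenvalues 0 (once) and n (multiplicity n−1). Here n = 3: eigenvalue 0 once and 3 with multiplicity 2.
Laplacian eigenvalues: [0.0, 3.0, 3.0]. Largest eigenvalue (spectral radius) = 3.0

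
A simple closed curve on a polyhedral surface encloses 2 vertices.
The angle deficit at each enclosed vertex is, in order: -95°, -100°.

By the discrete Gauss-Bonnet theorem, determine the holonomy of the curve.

Holonomy = total enclosed curvature = (-95°) + (-100°) = -195°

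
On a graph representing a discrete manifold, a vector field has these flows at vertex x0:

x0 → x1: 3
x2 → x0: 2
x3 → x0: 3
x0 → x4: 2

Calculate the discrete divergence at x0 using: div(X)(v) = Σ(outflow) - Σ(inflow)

Divergence = sum of outgoing flows = 3 + (-2) + (-3) + 2 = 0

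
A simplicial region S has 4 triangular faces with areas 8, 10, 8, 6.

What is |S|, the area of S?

8 + 10 + 8 + 6 = 32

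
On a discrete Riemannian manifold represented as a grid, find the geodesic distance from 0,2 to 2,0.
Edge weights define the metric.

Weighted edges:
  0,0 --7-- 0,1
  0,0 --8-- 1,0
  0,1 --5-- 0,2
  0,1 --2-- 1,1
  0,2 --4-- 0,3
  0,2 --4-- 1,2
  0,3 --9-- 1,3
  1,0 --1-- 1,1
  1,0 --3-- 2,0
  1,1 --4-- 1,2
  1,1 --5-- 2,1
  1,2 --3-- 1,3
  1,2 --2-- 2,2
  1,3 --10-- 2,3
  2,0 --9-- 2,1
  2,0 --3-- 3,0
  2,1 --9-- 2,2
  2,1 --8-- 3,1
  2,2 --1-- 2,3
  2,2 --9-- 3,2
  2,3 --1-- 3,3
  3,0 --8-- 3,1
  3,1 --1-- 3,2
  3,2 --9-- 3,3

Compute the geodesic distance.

Shortest path: 0,2 → 0,1 → 1,1 → 1,0 → 2,0, total weight = 11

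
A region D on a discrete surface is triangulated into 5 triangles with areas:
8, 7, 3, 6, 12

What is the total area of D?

8 + 7 + 3 + 6 + 12 = 36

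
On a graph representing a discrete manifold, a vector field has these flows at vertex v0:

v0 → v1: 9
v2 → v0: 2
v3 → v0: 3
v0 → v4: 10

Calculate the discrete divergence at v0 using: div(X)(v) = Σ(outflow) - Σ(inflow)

Divergence = sum of outgoing flows = 9 + (-2) + (-3) + 10 = 14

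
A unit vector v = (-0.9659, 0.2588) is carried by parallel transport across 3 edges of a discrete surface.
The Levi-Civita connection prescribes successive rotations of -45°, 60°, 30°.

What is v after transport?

Total rotation: (-45°) + 60° + 30° = 45°. Final vector: (-0.8660, -0.5000)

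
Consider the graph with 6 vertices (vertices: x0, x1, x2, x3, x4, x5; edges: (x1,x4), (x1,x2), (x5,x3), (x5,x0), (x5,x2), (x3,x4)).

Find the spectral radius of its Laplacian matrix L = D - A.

Degrees: deg(x0) = 1, deg(x1) = 2, deg(x2) = 2, deg(x3) = 2, deg(x4) = 2, deg(x5) = 3.
L = D − A with rows/columns ordered (x0, x1, x2, x3, x4, x5):
  [ 1,  0,  0,  0,  0, -1]
  [ 0,  2, -1,  0, -1,  0]
  [ 0, -1,  2,  0,  0, -1]
  [ 0,  0,  0,  2, -1, -1]
  [ 0, -1,  0, -1,  2,  0]
  [-1,  0, -1, -1,  0,  3]
Characteristic polynomial: det(λI − L) = λ(λ² − 5λ + 3)(λ² − 5λ + 5)(λ − 2).
Roots: λ = 0; (λ² − 5λ + 3) = 0 ⇒ λ = (5 ± √13)/2 ≈ 0.6972, 4.3028; (λ² − 5λ + 5) = 0 ⇒ λ = (5 ± √5)/2 ≈ 1.382, 3.618; (λ − 2) = 0 ⇒ λ = 2.
(Check: the roots sum (with multiplicity) to 12, matching trace L = Σdeg = 2·6 = 12.)
Laplacian eigenvalues: [0.0, 0.6972, 1.382, 2.0, 3.618, 4.3028]. Largest eigenvalue (spectral radius) = 4.3028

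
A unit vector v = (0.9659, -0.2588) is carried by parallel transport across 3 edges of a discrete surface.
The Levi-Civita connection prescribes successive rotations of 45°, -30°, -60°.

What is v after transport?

Total rotation: 45° + (-30°) + (-60°) = -45°. Final vector: (0.5000, -0.8660)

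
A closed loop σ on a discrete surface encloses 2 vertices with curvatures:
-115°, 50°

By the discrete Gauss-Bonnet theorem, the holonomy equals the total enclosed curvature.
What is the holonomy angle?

Holonomy = total enclosed curvature = (-115°) + 50° = -65°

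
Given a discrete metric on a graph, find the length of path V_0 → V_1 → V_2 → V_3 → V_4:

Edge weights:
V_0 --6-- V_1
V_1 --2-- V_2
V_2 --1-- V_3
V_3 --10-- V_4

Arc length = 6 + 2 + 1 + 10 = 19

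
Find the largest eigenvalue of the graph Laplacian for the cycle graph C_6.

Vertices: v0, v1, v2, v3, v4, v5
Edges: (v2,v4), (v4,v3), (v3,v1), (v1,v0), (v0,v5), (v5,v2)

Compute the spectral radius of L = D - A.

The cycle graph C_n has Laplacian eigenvalues λ_k = 2 − 2cos(2πk/n), k = 0, 1, …, n−1. Here n = 6:
k=0: 2 − 2cos(0) = 0.0; k=1: 2 − 2cos(π/3) = 1.0; k=2: 2 − 2cos(2π/3) = 3.0; k=3: 2 − 2cos(π) = 4.0; k=4: 2 − 2cos(4π/3) = 3.0; k=5: 2 − 2cos(5π/3) = 1.0.
Laplacian eigenvalues: [0.0, 1.0, 1.0, 3.0, 3.0, 4.0]. Largest eigenvalue (spectral radius) = 4.0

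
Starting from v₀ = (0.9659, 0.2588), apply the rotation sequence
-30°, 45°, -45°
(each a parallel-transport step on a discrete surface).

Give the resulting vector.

Total rotation: (-30°) + 45° + (-45°) = -30°. Final vector: (0.9659, -0.2588)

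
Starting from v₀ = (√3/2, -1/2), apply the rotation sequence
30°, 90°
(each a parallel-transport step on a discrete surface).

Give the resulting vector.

Total rotation: 30° + 90° = 120°. Final vector: (0, 1)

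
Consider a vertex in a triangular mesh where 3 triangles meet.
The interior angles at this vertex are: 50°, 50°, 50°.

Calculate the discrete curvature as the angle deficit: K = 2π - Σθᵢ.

Sum of angles = 150°. K = 360° - 150° = 210°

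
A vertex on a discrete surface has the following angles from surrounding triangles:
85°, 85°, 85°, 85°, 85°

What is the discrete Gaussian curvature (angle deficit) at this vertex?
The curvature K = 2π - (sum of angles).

Sum of angles = 425°. K = 360° - 425° = -65° = -13π/36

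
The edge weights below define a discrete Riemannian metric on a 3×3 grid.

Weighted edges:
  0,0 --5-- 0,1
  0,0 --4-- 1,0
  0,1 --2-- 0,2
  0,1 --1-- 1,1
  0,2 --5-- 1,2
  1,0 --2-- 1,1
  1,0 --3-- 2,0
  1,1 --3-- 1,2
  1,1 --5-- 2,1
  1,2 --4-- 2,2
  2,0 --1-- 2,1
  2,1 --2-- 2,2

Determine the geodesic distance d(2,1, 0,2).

Shortest path: 2,1 → 1,1 → 0,1 → 0,2, total weight = 8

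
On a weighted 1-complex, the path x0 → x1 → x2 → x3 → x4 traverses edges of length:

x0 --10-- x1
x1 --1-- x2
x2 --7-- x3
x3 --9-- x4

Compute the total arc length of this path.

Arc length = 10 + 1 + 7 + 9 = 27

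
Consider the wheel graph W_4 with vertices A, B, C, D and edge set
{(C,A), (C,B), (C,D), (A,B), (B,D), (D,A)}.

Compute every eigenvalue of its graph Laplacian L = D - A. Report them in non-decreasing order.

The wheel W_4 is the join K_1 ∨ C_3 (a hub joined to every vertex of a cycle of length 3). For a join G ∨ H (G on p vertices, H on q vertices) the Laplacian spectrum is 0, p+q, the eigenvalues of L(G) other than one 0 each shifted by +q, and the eigenvalues of L(H) other than one 0 each shifted by +p. With G = K_1 (p = 1, nothing left after dropping its 0) and H = C_3 (q = 3, eigenvalues 2 − 2cos(2πk/3), k = 0, …, 2; drop k = 0), the spectrum of W_4 is 0, 4, and 1 + (2 − 2cos(2πk/3)) = 3 − 2cos(2πk/3) for k = 1, …, 2:
k=1: 3 − 2cos(2π/3) = 4.0; k=2: 3 − 2cos(4π/3) = 4.0.
Laplacian eigenvalues (increasing order): [0.0, 4.0, 4.0, 4.0]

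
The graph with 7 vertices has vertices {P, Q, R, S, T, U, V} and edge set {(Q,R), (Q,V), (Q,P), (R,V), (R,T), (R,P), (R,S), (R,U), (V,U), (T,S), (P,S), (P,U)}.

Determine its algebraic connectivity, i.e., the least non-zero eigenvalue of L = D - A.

Degrees: deg(P) = 4, deg(Q) = 3, deg(R) = 6, deg(S) = 3, deg(T) = 2, deg(U) = 3, deg(V) = 3.
L = D − A with rows/columns ordered (P, Q, R, S, T, U, V):
  [ 4, -1, -1, -1,  0, -1,  0]
  [-1,  3, -1,  0,  0,  0, -1]
  [-1, -1,  6, -1, -1, -1, -1]
  [-1,  0, -1,  3, -1,  0,  0]
  [ 0,  0, -1, -1,  2,  0,  0]
  [-1,  0, -1,  0,  0,  3, -1]
  [ 0, -1, -1,  0,  0, -1,  3]
Characteristic polynomial: det(λI − L) = λ(λ² − 7λ + 8)(λ − 3)²(λ − 4)(λ − 7).
Roots: λ = 0; (λ² − 7λ + 8) = 0 ⇒ λ = (7 ± √17)/2 ≈ 1.4384, 5.5616; (λ − 3) = 0 ⇒ λ = 3 (multiplicity 2); (λ − 4) = 0 ⇒ λ = 4; (λ − 7) = 0 ⇒ λ = 7.
(Check: the roots sum (with multiplicity) to 24, matching trace L = Σdeg = 2·12 = 24.)
Laplacian eigenvalues: [0.0, 1.4384, 3.0, 3.0, 4.0, 5.5616, 7.0]. Algebraic connectivity (smallest non-zero eigenvalue) = 1.4384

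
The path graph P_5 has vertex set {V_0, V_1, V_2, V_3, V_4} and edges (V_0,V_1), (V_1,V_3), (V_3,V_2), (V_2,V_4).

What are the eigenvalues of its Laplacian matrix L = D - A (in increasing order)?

The path graph P_n has Laplacian eigenvalues λ_k = 2 − 2cos(kπ/n), k = 0, 1, …, n−1. Here n = 5:
k=0: 2 − 2cos(0) = 0.0; k=1: 2 − 2cos(π/5) = 0.382; k=2: 2 − 2cos(2π/5) = 1.382; k=3: 2 − 2cos(3π/5) = 2.618; k=4: 2 − 2cos(4π/5) = 3.618.
Laplacian eigenvalues (increasing order): [0.0, 0.382, 1.382, 2.618, 3.618]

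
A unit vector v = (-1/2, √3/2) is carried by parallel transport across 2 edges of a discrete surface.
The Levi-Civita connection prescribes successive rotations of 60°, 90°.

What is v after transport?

Total rotation: 60° + 90° = 150°. Final vector: (0, -1)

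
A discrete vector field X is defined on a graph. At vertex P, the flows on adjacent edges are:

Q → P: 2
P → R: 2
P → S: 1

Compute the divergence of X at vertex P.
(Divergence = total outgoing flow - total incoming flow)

Divergence = sum of outgoing flows = (-2) + 2 + 1 = 1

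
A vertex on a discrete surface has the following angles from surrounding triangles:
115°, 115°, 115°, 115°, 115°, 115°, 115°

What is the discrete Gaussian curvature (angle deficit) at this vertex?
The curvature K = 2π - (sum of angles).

Sum of angles = 805°. K = 360° - 805° = -445° = -89π/36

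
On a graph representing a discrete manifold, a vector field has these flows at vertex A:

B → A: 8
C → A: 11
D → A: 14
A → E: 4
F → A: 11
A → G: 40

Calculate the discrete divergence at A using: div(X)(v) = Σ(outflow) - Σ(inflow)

Divergence = sum of outgoing flows = (-8) + (-11) + (-14) + 4 + (-11) + 40 = 0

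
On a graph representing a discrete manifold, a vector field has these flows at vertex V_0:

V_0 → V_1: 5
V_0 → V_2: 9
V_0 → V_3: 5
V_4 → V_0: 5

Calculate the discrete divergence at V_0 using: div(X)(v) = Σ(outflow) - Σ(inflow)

Divergence = sum of outgoing flows = 5 + 9 + 5 + (-5) = 14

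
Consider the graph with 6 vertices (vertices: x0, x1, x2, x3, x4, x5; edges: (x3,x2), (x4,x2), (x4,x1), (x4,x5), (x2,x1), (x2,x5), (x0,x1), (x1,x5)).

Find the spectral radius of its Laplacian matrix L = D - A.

Degrees: deg(x0) = 1, deg(x1) = 4, deg(x2) = 4, deg(x3) = 1, deg(x4) = 3, deg(x5) = 3.
L = D − A with rows/columns ordered (x0, x1, x2, x3, x4, x5):
  [ 1, -1,  0,  0,  0,  0]
  [-1,  4, -1,  0, -1, -1]
  [ 0, -1,  4, -1, -1, -1]
  [ 0,  0, -1,  1,  0,  0]
  [ 0, -1, -1,  0,  3, -1]
  [ 0, -1, -1,  0, -1,  3]
Characteristic polynomial: det(λI − L) = λ(λ² − 6λ + 4)(λ² − 6λ + 6)(λ − 4).
Roots: λ = 0; (λ² − 6λ + 4) = 0 ⇒ λ = 3 ± √5 ≈ 0.7639, 5.2361; (λ² − 6λ + 6) = 0 ⇒ λ = 3 ± √3 ≈ 1.2679, 4.7321; (λ − 4) = 0 ⇒ λ = 4.
(Check: the roots sum (with multiplicity) to 16, matching trace L = Σdeg = 2·8 = 16.)
Laplacian eigenvalues: [0.0, 0.7639, 1.2679, 4.0, 4.7321, 5.2361]. Largest eigenvalue (spectral radius) = 5.2361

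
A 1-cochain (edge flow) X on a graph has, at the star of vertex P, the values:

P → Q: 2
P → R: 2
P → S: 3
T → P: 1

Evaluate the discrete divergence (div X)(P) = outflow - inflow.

Divergence = sum of outgoing flows = 2 + 2 + 3 + (-1) = 6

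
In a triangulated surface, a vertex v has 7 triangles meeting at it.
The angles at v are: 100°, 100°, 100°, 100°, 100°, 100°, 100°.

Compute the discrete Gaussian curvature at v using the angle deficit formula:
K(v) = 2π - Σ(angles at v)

Sum of angles = 700°. K = 360° - 700° = -340° = -17π/9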